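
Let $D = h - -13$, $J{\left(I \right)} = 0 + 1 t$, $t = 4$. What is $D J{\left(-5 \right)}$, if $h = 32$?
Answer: $180$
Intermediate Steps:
$J{\left(I \right)} = 4$ ($J{\left(I \right)} = 0 + 1 \cdot 4 = 0 + 4 = 4$)
$D = 45$ ($D = 32 - -13 = 32 + 13 = 45$)
$D J{\left(-5 \right)} = 45 \cdot 4 = 180$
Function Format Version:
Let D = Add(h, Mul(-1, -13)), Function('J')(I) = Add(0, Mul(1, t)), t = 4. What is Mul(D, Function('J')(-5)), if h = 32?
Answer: 180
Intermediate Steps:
Function('J')(I) = 4 (Function('J')(I) = Add(0, Mul(1, 4)) = Add(0, 4) = 4)
D = 45 (D = Add(32, Mul(-1, -13)) = Add(32, 13) = 45)
Mul(D, Function('J')(-5)) = Mul(45, 4) = 180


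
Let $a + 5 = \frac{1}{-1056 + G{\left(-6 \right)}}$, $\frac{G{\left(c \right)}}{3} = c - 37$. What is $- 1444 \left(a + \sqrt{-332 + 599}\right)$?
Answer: $\frac{8557144}{1185} - 1444 \sqrt{267} \approx -16374.0$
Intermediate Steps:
$G{\left(c \right)} = -111 + 3 c$ ($G{\left(c \right)} = 3 \left(c - 37\right) = 3 \left(-37 + c\right) = -111 + 3 c$)
$a = - \frac{5926}{1185}$ ($a = -5 + \frac{1}{-1056 + \left(-111 + 3 \left(-6\right)\right)} = -5 + \frac{1}{-1056 - 129} = -5 + \frac{1}{-1185} = -5 - \frac{1}{1185} = - \frac{5926}{1185} \approx -5.0008$)
$- 1444 \left(a + \sqrt{-332 + 599}\right) = - 1444 \left(- \frac{5926}{1185} + \sqrt{-332 + 599}\right) = - 1444 \left(- \frac{5926}{1185} + \sqrt{267}\right) = \frac{8557144}{1185} - 1444 \sqrt{267}$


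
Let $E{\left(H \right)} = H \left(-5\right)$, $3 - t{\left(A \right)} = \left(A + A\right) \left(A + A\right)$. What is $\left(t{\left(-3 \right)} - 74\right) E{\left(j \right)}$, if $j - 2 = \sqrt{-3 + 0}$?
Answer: $1070 + 535 i \sqrt{3} \approx 1070.0 + 926.65 i$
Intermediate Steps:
$t{\left(A \right)} = 3 - 4 A^{2}$ ($t{\left(A \right)} = 3 - \left(A + A\right) \left(A + A\right) = 3 - 2 A 2 A = 3 - 4 A^{2}$)
$j = 2 + i \sqrt{3}$ ($j = 2 + \sqrt{-3 + 0} = 2 + \sqrt{-3} = 2 + i \sqrt{3} \approx 2.0 + 1.732 i$)
$E{\left(H \right)} = - 5 H$
$\left(t{\left(-3 \right)} - 74\right) E{\left(j \right)} = \left(\left(3 - 4 \left(-3\right)^{2}\right) - 74\right) \left(- 5 \left(2 + i \sqrt{3}\right)\right) = \left(\left(3 - 36\right) - 74\right) \left(-10 - 5 i \sqrt{3}\right) = \left(-33 - 74\right) \left(-10 - 5 i \sqrt{3}\right) = - 107 \left(-10 - 5 i \sqrt{3}\right) = 1070 + 535 i \sqrt{3}$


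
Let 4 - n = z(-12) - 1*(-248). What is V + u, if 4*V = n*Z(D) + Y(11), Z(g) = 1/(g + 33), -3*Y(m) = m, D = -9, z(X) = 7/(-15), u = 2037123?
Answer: 2933452147/1440 ≈ 2.0371e+6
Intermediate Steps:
z(X) = -7/15 (z(X) = 7*(-1/15) = -7/15)
n = -3653/15 (n = 4 - (-7/15 - 1*(-248)) = 4 - (-7/15 + 248) = 4 - 1*3713/15 = 4 - 3713/15 = -3653/15 ≈ -243.53)
Y(m) = -m/3
Z(g) = 1/(33 + g)
V = -4973/1440 (V = (-3653/(15*(33 - 9)) - 1/3*11)/4 = (-3653/15/24 - 11/3)/4 = (-3653/15*1/24 - 11/3)/4 = (-3653/360 - 11/3)/4 = (1/4)*(-4973/360) = -4973/1440 ≈ -3.4535)
V + u = -4973/1440 + 2037123 = 2933452147/1440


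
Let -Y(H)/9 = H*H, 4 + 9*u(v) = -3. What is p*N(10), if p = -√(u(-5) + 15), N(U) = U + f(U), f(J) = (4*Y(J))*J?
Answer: 287920*√2/3 ≈ 1.3573e+5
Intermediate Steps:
u(v) = -7/9 (u(v) = -4/9 + (⅑)*(-3) = -4/9 - ⅓ = -7/9)
Y(H) = -9*H² (Y(H) = -9*H*H = -9*H²)
f(J) = -36*J³ (f(J) = (4*(-9*J²))*J = (-36*J²)*J = -36*J³)
N(U) = U - 36*U³
p = -8*√2/3 (p = -√(-7/9 + 15) = -√(128/9) = -8*√2/3 ≈ -3.7712)
p*N(10) = (-8*√2/3)*(10 - 36*10³) = (-8*√2/3)*(10 - 36*1000) = (-8*√2/3)*(10 - 36000) = -8*√2/3*(-35990) = 287920*√2/3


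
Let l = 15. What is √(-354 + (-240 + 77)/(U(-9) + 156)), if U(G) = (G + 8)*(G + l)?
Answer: 7*I*√6522/30 ≈ 18.844*I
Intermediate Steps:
U(G) = (8 + G)*(15 + G) (U(G) = (G + 8)*(G + 15) = (8 + G)*(15 + G))
√(-354 + (-240 + 77)/(U(-9) + 156)) = √(-354 + (-240 + 77)/((120 + (-9)² + 23*(-9)) + 156)) = √(-354 - 163/((120 + 81 - 207) + 156)) = √(-354 - 163/(-6 + 156)) = √(-354 - 163/150) = √(-53263/150) = 7*I*√6522/30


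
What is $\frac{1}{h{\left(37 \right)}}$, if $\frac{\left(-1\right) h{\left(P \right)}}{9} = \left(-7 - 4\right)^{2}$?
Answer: $- \frac{1}{1089} \approx -0.00091827$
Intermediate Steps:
$h{\left(P \right)} = -1089$ ($h{\left(P \right)} = - 9 \left(-7 - 4\right)^{2} = - 9 \left(-11\right)^{2} = \left(-9\right) 121 = -1089$)
$\frac{1}{h{\left(37 \right)}} = \frac{1}{-1089} = - \frac{1}{1089}$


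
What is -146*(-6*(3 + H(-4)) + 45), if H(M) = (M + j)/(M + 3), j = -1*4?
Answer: 3066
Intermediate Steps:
j = -4
H(M) = (-4 + M)/(3 + M) (H(M) = (M - 4)/(M + 3) = (-4 + M)/(3 + M))
-146*(-6*(3 + H(-4)) + 45) = -146*(-6*(3 + (-4 - 4)/(3 - 4)) + 45) = -146*(-6*(3 - 8/(-1)) + 45) = -146*(-6*(3 - 1*(-8)) + 45) = -146*(-6*(3 + 8) + 45) = -146*(-6*11 + 45) = -146*(-66 + 45) = -146*(-21) = 3066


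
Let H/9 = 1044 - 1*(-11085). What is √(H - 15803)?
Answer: √93358 ≈ 305.55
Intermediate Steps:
H = 109161 (H = 9*(1044 - 1*(-11085)) = 9*(1044 + 11085) = 9*12129 = 109161)
√(H - 15803) = √(109161 - 15803) = √93358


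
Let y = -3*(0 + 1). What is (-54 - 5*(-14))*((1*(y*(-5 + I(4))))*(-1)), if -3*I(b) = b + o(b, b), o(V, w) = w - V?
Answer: -304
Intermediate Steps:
y = -3 (y = -3*1 = -3)
I(b) = -b/3 (I(b) = -(b + (b - b))/3 = -(b + 0)/3 = -b/3)
(-54 - 5*(-14))*((1*(y*(-5 + I(4))))*(-1)) = (-54 - 5*(-14))*((1*(-3*(-5 - ⅓*4)))*(-1)) = (-54 + 70)*((1*(-3*(-5 - 4/3)))*(-1)) = 16*((1*(-3*(-19/3)))*(-1)) = 16*((1*19)*(-1)) = 16*(19*(-1)) = 16*(-19) = -304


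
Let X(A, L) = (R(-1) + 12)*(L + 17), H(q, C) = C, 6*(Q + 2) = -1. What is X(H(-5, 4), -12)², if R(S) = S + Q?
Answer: 70225/36 ≈ 1950.7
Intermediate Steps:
Q = -13/6 (Q = -2 + (⅙)*(-1) = -2 - ⅙ = -13/6 ≈ -2.1667)
R(S) = -13/6 + S (R(S) = S - 13/6 = -13/6 + S)
X(A, L) = 901/6 + 53*L/6 (X(A, L) = ((-13/6 - 1) + 12)*(L + 17) = (-19/6 + 12)*(17 + L) = 53*(17 + L)/6 = 901/6 + 53*L/6)
X(H(-5, 4), -12)² = (901/6 + (53/6)*(-12))² = (901/6 - 106)² = (265/6)² = 70225/36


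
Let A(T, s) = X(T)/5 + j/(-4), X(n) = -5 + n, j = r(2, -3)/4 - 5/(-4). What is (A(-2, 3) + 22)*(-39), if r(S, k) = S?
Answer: -62907/80 ≈ -786.34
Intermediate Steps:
j = 7/4 (j = 2/4 - 5/(-4) = 2*(¼) - 5*(-¼) = ½ + 5/4 = 7/4 ≈ 1.7500)
A(T, s) = -23/16 + T/5 (A(T, s) = (-5 + T)/5 + (7/4)/(-4) = (-5 + T)*(⅕) + (7/4)*(-¼) = (-1 + T/5) - 7/16 = -23/16 + T/5)
(A(-2, 3) + 22)*(-39) = ((-23/16 + (⅕)*(-2)) + 22)*(-39) = ((-23/16 - ⅖) + 22)*(-39) = (-147/80 + 22)*(-39) = (1613/80)*(-39) = -62907/80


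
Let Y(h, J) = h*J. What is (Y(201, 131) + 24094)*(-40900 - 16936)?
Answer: -2916380300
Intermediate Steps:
Y(h, J) = J*h
(Y(201, 131) + 24094)*(-40900 - 16936) = (131*201 + 24094)*(-40900 - 16936) = (26331 + 24094)*(-57836) = 50425*(-57836) = -2916380300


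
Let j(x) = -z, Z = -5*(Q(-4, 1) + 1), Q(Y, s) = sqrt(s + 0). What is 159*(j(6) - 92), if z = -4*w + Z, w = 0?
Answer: -13038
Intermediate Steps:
Q(Y, s) = sqrt(s)
Z = -10 (Z = -5*(sqrt(1) + 1) = -5*(1 + 1) = -5*2 = -10)
z = -10 (z = -4*0 - 10 = 0 - 10 = -10)
j(x) = 10 (j(x) = -1*(-10) = 10)
159*(j(6) - 92) = 159*(10 - 92) = 159*(-82) = -13038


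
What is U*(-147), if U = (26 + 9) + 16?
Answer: -7497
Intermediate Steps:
U = 51 (U = 35 + 16 = 51)
U*(-147) = 51*(-147) = -7497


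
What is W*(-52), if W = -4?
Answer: 208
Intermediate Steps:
W*(-52) = -4*(-52) = 208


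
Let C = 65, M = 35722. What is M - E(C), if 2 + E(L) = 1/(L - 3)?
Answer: 2214887/62 ≈ 35724.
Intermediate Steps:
E(L) = -2 + 1/(-3 + L) (E(L) = -2 + 1/(L - 3) = -2 + 1/(-3 + L))
M - E(C) = 35722 - (7 - 2*65)/(-3 + 65) = 35722 - (7 - 130)/62 = 35722 - (-123)/62 = 35722 - 1*(-123/62) = 35722 + 123/62 = 2214887/62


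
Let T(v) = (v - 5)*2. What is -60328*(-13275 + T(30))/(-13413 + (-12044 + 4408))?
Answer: -797837800/21049 ≈ -37904.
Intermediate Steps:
T(v) = -10 + 2*v (T(v) = (-5 + v)*2 = -10 + 2*v)
-60328*(-13275 + T(30))/(-13413 + (-12044 + 4408)) = -60328*(-13275 + (-10 + 2*30))/(-13413 + (-12044 + 4408)) = -60328*(-13275 + (-10 + 60))/(-13413 - 7636) = -60328/((-21049/(-13275 + 50))) = -60328/((-21049/(-13225))) = -60328/((-21049*(-1/13225))) = -60328/21049/13225 = -60328*13225/21049 = -797837800/21049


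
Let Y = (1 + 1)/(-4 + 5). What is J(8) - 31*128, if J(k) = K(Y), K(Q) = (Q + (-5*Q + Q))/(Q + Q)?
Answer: -7939/2 ≈ -3969.5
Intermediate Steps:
Y = 2 (Y = 2/1 = 2*1 = 2)
K(Q) = -3/2 (K(Q) = (Q - 4*Q)/((2*Q)) = (-3*Q)*(1/(2*Q)) = -3/2)
J(k) = -3/2
J(8) - 31*128 = -3/2 - 31*128 = -3/2 - 3968 = -7939/2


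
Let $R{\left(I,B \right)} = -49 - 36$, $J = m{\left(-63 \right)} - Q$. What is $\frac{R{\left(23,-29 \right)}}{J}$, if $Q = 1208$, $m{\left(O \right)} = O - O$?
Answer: $\frac{85}{1208} \approx 0.070364$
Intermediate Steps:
$m{\left(O \right)} = 0$
$J = -1208$ ($J = 0 - 1208 = -1208$)
$R{\left(I,B \right)} = -85$
$\frac{R{\left(23,-29 \right)}}{J} = - \frac{85}{-1208} = \left(-85\right) \left(- \frac{1}{1208}\right) = \frac{85}{1208}$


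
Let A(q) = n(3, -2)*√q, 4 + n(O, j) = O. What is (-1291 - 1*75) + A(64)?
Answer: -1374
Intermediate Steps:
n(O, j) = -4 + O
A(q) = -√q (A(q) = (-4 + 3)*√q = -√q)
(-1291 - 1*75) + A(64) = (-1291 - 1*75) - √64 = (-1291 - 75) - 1*8 = -1366 - 8 = -1374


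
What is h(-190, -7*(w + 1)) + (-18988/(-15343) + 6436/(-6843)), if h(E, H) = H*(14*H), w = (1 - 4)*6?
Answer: 20815144695182/104992149 ≈ 1.9825e+5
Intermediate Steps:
w = -18 (w = -3*6 = -18)
h(E, H) = 14*H²
h(-190, -7*(w + 1)) + (-18988/(-15343) + 6436/(-6843)) = 14*(-7*(-18 + 1))² + (-18988/(-15343) + 6436/(-6843)) = 14*(-7*(-17))² + (-18988*(-1/15343) + 6436*(-1/6843)) = 14*119² + (18988/15343 - 6436/6843) = 14*14161 + 31187336/104992149 = 198254 + 31187336/104992149 = 20815144695182/104992149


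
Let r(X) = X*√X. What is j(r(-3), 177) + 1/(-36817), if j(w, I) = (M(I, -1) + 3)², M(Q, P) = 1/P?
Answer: 147267/36817 ≈ 4.0000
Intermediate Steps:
r(X) = X^(3/2)
j(w, I) = 4 (j(w, I) = (1/(-1) + 3)² = (-1 + 3)² = 2² = 4)
j(r(-3), 177) + 1/(-36817) = 4 + 1/(-36817) = 4 - 1/36817 = 147267/36817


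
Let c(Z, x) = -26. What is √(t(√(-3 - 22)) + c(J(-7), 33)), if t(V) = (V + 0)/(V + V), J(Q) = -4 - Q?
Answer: I*√102/2 ≈ 5.0498*I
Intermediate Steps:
t(V) = ½ (t(V) = V/((2*V)) = V*(1/(2*V)) = ½)
√(t(√(-3 - 22)) + c(J(-7), 33)) = √(½ - 26) = √(-51/2) = I*√102/2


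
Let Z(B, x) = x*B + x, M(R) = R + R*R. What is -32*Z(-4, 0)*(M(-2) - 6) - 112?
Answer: -112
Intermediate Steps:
M(R) = R + R**2
Z(B, x) = x + B*x (Z(B, x) = B*x + x = x + B*x)
-32*Z(-4, 0)*(M(-2) - 6) - 112 = -32*0*(1 - 4)*(-2*(1 - 2) - 6) - 112 = -32*0*(-3)*(-2*(-1) - 6) - 112 = -0*(2 - 6) - 112 = -0*(-4) - 112 = -32*0 - 112 = 0 - 112 = -112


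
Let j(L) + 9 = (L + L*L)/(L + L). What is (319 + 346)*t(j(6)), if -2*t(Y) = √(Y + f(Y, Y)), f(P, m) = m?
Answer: -665*I*√11/2 ≈ -1102.8*I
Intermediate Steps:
j(L) = -9 + (L + L²)/(2*L) (j(L) = -9 + (L + L*L)/(L + L) = -9 + (L + L²)/((2*L)) = -9 + (L + L²)*(1/(2*L)) = -9 + (L + L²)/(2*L))
t(Y) = -√2*√Y/2 (t(Y) = -√(Y + Y)/2 = -√2*√Y/2)
(319 + 346)*t(j(6)) = (319 + 346)*(-√2*√(-17/2 + (½)*6)/2) = 665*(-√2*√(-17/2 + 3)/2) = 665*(-√2*√(-11/2)/2) = 665*(-√2*I*√22/2/2) = 665*(-I*√11/2) = -665*I*√11/2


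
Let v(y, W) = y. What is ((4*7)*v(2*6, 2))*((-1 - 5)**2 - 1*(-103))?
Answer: 46704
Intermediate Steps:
((4*7)*v(2*6, 2))*((-1 - 5)**2 - 1*(-103)) = ((4*7)*(2*6))*((-1 - 5)**2 - 1*(-103)) = (28*12)*((-6)**2 + 103) = 336*(36 + 103) = 336*139 = 46704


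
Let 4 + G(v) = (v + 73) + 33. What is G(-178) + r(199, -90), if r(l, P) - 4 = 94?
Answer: 22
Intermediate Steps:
G(v) = 102 + v (G(v) = -4 + ((v + 73) + 33) = -4 + ((73 + v) + 33) = -4 + (106 + v) = 102 + v)
r(l, P) = 98 (r(l, P) = 4 + 94 = 98)
G(-178) + r(199, -90) = (102 - 178) + 98 = -76 + 98 = 22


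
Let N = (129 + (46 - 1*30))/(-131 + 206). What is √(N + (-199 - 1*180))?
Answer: 2*I*√21210/15 ≈ 19.418*I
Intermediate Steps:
N = 29/15 (N = (129 + (46 - 30))/75 = (129 + 16)*(1/75) = 145*(1/75) = 29/15 ≈ 1.9333)
√(N + (-199 - 1*180)) = √(29/15 + (-199 - 1*180)) = √(29/15 + (-199 - 180)) = √(29/15 - 379) = √(-5656/15) = 2*I*√21210/15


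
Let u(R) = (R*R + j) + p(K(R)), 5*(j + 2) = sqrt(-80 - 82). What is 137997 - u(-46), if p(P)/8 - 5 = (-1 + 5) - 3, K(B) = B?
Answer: 135835 - 9*I*sqrt(2)/5 ≈ 1.3584e+5 - 2.5456*I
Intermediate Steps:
p(P) = 48 (p(P) = 40 + 8*((-1 + 5) - 3) = 40 + 8*(4 - 3) = 40 + 8*1 = 40 + 8 = 48)
j = -2 + 9*I*sqrt(2)/5 (j = -2 + sqrt(-80 - 82)/5 = -2 + sqrt(-162)/5 = -2 + (9*I*sqrt(2))/5 = -2 + 9*I*sqrt(2)/5 ≈ -2.0 + 2.5456*I)
u(R) = 46 + R**2 + 9*I*sqrt(2)/5 (u(R) = (R*R + (-2 + 9*I*sqrt(2)/5)) + 48 = (R**2 + (-2 + 9*I*sqrt(2)/5)) + 48 = (-2 + R**2 + 9*I*sqrt(2)/5) + 48 = 46 + R**2 + 9*I*sqrt(2)/5)
137997 - u(-46) = 137997 - (46 + (-46)**2 + 9*I*sqrt(2)/5) = 137997 - (46 + 2116 + 9*I*sqrt(2)/5) = 137997 - (2162 + 9*I*sqrt(2)/5) = 137997 + (-2162 - 9*I*sqrt(2)/5) = 135835 - 9*I*sqrt(2)/5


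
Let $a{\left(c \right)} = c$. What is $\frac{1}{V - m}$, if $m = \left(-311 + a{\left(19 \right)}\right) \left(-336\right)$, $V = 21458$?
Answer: $- \frac{1}{76654} \approx -1.3046 \cdot 10^{-5}$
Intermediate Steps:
$m = 98112$ ($m = \left(-311 + 19\right) \left(-336\right) = \left(-292\right) \left(-336\right) = 98112$)
$\frac{1}{V - m} = \frac{1}{21458 - 98112} = \frac{1}{-76654} = - \frac{1}{76654}$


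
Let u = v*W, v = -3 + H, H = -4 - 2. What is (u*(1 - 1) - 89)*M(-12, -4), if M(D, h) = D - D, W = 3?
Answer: 0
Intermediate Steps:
H = -6
v = -9 (v = -3 - 6 = -9)
M(D, h) = 0
u = -27 (u = -9*3 = -27)
(u*(1 - 1) - 89)*M(-12, -4) = (-27*(1 - 1) - 89)*0 = (-27*0 - 89)*0 = (0 - 89)*0 = -89*0 = 0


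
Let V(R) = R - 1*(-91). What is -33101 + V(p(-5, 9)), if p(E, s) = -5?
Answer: -33015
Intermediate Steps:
V(R) = 91 + R (V(R) = R + 91 = 91 + R)
-33101 + V(p(-5, 9)) = -33101 + (91 - 5) = -33101 + 86 = -33015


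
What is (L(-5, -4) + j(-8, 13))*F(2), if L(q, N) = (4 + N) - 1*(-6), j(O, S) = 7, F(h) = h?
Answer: 26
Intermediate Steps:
L(q, N) = 10 + N (L(q, N) = (4 + N) + 6 = 10 + N)
(L(-5, -4) + j(-8, 13))*F(2) = ((10 - 4) + 7)*2 = (6 + 7)*2 = 13*2 = 26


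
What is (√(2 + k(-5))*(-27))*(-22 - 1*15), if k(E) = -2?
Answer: 0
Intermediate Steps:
(√(2 + k(-5))*(-27))*(-22 - 1*15) = (√(2 - 2)*(-27))*(-22 - 1*15) = (√0*(-27))*(-22 - 15) = (0*(-27))*(-37) = 0*(-37) = 0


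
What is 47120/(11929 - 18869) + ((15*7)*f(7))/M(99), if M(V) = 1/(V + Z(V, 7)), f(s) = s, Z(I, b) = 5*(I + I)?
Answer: 277741649/347 ≈ 8.0041e+5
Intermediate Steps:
Z(I, b) = 10*I (Z(I, b) = 5*(2*I) = 10*I)
M(V) = 1/(11*V) (M(V) = 1/(V + 10*V) = 1/(11*V))
47120/(11929 - 18869) + ((15*7)*f(7))/M(99) = 47120/(11929 - 18869) + ((15*7)*7)/(((1/11)/99)) = 47120/(-6940) + (105*7)/(((1/11)*(1/99))) = 47120*(-1/6940) + 735/(1/1089) = -2356/347 + 735*1089 = -2356/347 + 800415 = 277741649/347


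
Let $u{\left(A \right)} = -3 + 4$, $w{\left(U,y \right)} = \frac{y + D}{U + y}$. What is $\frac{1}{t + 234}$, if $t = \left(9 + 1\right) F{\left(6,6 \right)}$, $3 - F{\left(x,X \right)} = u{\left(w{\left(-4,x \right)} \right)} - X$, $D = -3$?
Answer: $\frac{1}{314} \approx 0.0031847$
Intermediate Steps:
$w{\left(U,y \right)} = \frac{-3 + y}{U + y}$ ($w{\left(U,y \right)} = \frac{y - 3}{U + y} = \frac{-3 + y}{U + y}$)
$u{\left(A \right)} = 1$
$F{\left(x,X \right)} = 2 + X$ ($F{\left(x,X \right)} = 3 - \left(1 - X\right) = 3 + \left(-1 + X\right) = 2 + X$)
$t = 80$ ($t = \left(9 + 1\right) \left(2 + 6\right) = 10 \cdot 8 = 80$)
$\frac{1}{t + 234} = \frac{1}{80 + 234} = \frac{1}{314}$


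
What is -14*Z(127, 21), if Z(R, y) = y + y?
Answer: -588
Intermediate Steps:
Z(R, y) = 2*y
-14*Z(127, 21) = -28*21 = -14*42 = -588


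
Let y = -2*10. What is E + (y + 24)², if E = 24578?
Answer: 24594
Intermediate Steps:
y = -20
E + (y + 24)² = 24578 + (-20 + 24)² = 24578 + 4² = 24578 + 16 = 24594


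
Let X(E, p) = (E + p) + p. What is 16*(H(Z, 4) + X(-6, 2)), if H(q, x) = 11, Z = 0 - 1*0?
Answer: 144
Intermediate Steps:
Z = 0 (Z = 0 + 0 = 0)
X(E, p) = E + 2*p
16*(H(Z, 4) + X(-6, 2)) = 16*(11 + (-6 + 2*2)) = 16*(11 + (-6 + 4)) = 16*(11 - 2) = 16*9 = 144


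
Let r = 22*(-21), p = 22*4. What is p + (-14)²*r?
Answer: -90464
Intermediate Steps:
p = 88
r = -462
p + (-14)²*r = 88 + (-14)²*(-462) = 88 + 196*(-462) = 88 - 90552 = -90464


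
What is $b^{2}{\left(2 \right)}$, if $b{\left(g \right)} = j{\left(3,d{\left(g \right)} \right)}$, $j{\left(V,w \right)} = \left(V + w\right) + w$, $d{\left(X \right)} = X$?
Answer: $49$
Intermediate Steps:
$j{\left(V,w \right)} = V + 2 w$
$b{\left(g \right)} = 3 + 2 g$
$b^{2}{\left(2 \right)} = \left(3 + 2 \cdot 2\right)^{2} = \left(3 + 4\right)^{2} = 7^{2} = 49$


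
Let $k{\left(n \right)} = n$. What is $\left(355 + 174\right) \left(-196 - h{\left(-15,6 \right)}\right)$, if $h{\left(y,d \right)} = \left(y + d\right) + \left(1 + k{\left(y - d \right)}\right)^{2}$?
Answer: $-310523$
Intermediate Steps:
$h{\left(y,d \right)} = d + y + \left(1 + y - d\right)^{2}$ ($h{\left(y,d \right)} = \left(y + d\right) + \left(1 - \left(d - y\right)\right)^{2} = \left(d + y\right) + \left(1 + y - d\right)^{2} = d + y + \left(1 + y - d\right)^{2}$)
$\left(355 + 174\right) \left(-196 - h{\left(-15,6 \right)}\right) = \left(355 + 174\right) \left(-196 - \left(6 - 15 + \left(1 - 15 - 6\right)^{2}\right)\right) = 529 \left(-196 - \left(6 - 15 + \left(1 - 15 - 6\right)^{2}\right)\right) = 529 \left(-196 - \left(6 - 15 + \left(-20\right)^{2}\right)\right) = 529 \left(-196 - \left(6 - 15 + 400\right)\right) = 529 \left(-196 - 391\right) = 529 \left(-587\right) = -310523$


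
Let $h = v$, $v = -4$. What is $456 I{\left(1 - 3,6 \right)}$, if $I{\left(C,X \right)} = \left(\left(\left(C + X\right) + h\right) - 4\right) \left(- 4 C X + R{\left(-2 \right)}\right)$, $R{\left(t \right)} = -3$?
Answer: $-82080$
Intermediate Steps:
$h = -4$
$I{\left(C,X \right)} = \left(-3 - 4 C X\right) \left(-8 + C + X\right)$ ($I{\left(C,X \right)} = \left(\left(\left(C + X\right) - 4\right) - 4\right) \left(- 4 C X - 3\right) = \left(\left(-4 + C + X\right) - 4\right) \left(- 4 C X - 3\right) = \left(-8 + C + X\right) \left(-3 - 4 C X\right) = \left(-3 - 4 C X\right) \left(-8 + C + X\right)$)
$456 I{\left(1 - 3,6 \right)} = 456 \left(24 - 3 \left(1 - 3\right) - 18 - 4 \left(1 - 3\right) 6^{2} - 24 \left(1 - 3\right)^{2} + 32 \left(1 - 3\right) 6\right) = 456 \left(24 - -6 - 18 - \left(-8\right) 36 - 24 \left(-2\right)^{2} + 32 \left(-2\right) 6\right) = 456 \left(24 + 6 - 18 + 288 - 24 \cdot 4 - 384\right) = 456 \left(24 + 6 - 18 + 288 - 96 - 384\right) = 456 \left(-180\right) = -82080$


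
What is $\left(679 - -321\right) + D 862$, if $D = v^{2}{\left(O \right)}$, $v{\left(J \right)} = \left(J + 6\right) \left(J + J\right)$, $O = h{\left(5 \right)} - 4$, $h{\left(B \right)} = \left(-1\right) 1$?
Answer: $87200$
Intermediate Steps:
$h{\left(B \right)} = -1$
$O = -5$ ($O = -1 - 4 = -5$)
$v{\left(J \right)} = 2 J \left(6 + J\right)$ ($v{\left(J \right)} = \left(6 + J\right) 2 J = 2 J \left(6 + J\right)$)
$D = 100$ ($D = \left(2 \left(-5\right) \left(6 - 5\right)\right)^{2} = \left(2 \left(-5\right) 1\right)^{2} = \left(-10\right)^{2} = 100$)
$\left(679 - -321\right) + D 862 = \left(679 - -321\right) + 100 \cdot 862 = \left(679 + 321\right) + 86200 = 1000 + 86200 = 87200$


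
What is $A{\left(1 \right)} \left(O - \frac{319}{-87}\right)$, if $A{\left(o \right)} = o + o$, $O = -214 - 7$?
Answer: $- \frac{1304}{3} \approx -434.67$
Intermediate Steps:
$O = -221$
$A{\left(o \right)} = 2 o$
$A{\left(1 \right)} \left(O - \frac{319}{-87}\right) = 2 \cdot 1 \left(-221 - \frac{319}{-87}\right) = 2 \left(-221 - - \frac{11}{3}\right) = 2 \left(-221 + \frac{11}{3}\right) = 2 \left(- \frac{652}{3}\right) = - \frac{1304}{3}$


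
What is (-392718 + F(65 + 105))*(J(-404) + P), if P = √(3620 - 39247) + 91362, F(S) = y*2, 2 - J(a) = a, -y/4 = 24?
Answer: -36056564880 - 392910*I*√35627 ≈ -3.6057e+10 - 7.4162e+7*I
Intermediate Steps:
y = -96 (y = -4*24 = -96)
J(a) = 2 - a
F(S) = -192 (F(S) = -96*2 = -192)
P = 91362 + I*√35627 (P = √(-35627) + 91362 = I*√35627 + 91362 = 91362 + I*√35627 ≈ 91362.0 + 188.75*I)
(-392718 + F(65 + 105))*(J(-404) + P) = (-392718 - 192)*((2 - 1*(-404)) + (91362 + I*√35627)) = -392910*((2 + 404) + (91362 + I*√35627)) = -392910*(406 + (91362 + I*√35627)) = -392910*(91768 + I*√35627) = -36056564880 - 392910*I*√35627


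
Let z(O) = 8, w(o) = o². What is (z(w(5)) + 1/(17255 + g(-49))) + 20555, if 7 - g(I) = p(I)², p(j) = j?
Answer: 305586744/14861 ≈ 20563.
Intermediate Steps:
g(I) = 7 - I²
(z(w(5)) + 1/(17255 + g(-49))) + 20555 = (8 + 1/(17255 + (7 - 1*(-49)²))) + 20555 = (8 + 1/(17255 + (7 - 1*2401))) + 20555 = (8 + 1/(17255 + (7 - 2401))) + 20555 = (8 + 1/(17255 - 2394)) + 20555 = (8 + 1/14861) + 20555 = 118889/14861 + 20555 = 305586744/14861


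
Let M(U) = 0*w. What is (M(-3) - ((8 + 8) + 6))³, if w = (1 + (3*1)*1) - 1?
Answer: -10648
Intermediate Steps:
w = 3 (w = (1 + 3*1) - 1 = (1 + 3) - 1 = 4 - 1 = 3)
M(U) = 0 (M(U) = 0*3 = 0)
(M(-3) - ((8 + 8) + 6))³ = (0 - ((8 + 8) + 6))³ = (0 - (16 + 6))³ = (0 - 1*22)³ = (0 - 22)³ = (-22)³ = -10648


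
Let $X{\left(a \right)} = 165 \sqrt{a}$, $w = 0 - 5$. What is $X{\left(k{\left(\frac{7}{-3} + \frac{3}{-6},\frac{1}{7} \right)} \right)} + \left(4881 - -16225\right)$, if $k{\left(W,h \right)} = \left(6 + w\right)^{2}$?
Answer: $21271$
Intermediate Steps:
$w = -5$ ($w = 0 - 5 = -5$)
$k{\left(W,h \right)} = 1$ ($k{\left(W,h \right)} = \left(6 - 5\right)^{2} = 1^{2} = 1$)
$X{\left(k{\left(\frac{7}{-3} + \frac{3}{-6},\frac{1}{7} \right)} \right)} + \left(4881 - -16225\right) = 165 \sqrt{1} + \left(4881 - -16225\right) = 165 \cdot 1 + \left(4881 + 16225\right) = 165 + 21106 = 21271$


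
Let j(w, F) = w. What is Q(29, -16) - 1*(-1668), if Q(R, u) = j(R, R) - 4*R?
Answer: 1581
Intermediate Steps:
Q(R, u) = -3*R (Q(R, u) = R - 4*R = -3*R)
Q(29, -16) - 1*(-1668) = -3*29 - 1*(-1668) = -87 + 1668 = 1581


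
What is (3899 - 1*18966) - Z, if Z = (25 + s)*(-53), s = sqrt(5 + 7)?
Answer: -13742 + 106*sqrt(3) ≈ -13558.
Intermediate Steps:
s = 2*sqrt(3) (s = sqrt(12) = 2*sqrt(3) ≈ 3.4641)
Z = -1325 - 106*sqrt(3) (Z = (25 + 2*sqrt(3))*(-53) = -1325 - 106*sqrt(3) ≈ -1508.6)
(3899 - 1*18966) - Z = (3899 - 1*18966) - (-1325 - 106*sqrt(3)) = (3899 - 18966) + (1325 + 106*sqrt(3)) = -15067 + (1325 + 106*sqrt(3)) = -13742 + 106*sqrt(3)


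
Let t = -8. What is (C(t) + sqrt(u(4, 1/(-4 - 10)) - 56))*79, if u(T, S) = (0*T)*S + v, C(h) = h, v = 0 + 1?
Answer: -632 + 79*I*sqrt(55) ≈ -632.0 + 585.88*I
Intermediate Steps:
v = 1
u(T, S) = 1 (u(T, S) = (0*T)*S + 1 = 0*S + 1 = 0 + 1 = 1)
(C(t) + sqrt(u(4, 1/(-4 - 10)) - 56))*79 = (-8 + sqrt(1 - 56))*79 = (-8 + sqrt(-55))*79 = (-8 + I*sqrt(55))*79 = -632 + 79*I*sqrt(55)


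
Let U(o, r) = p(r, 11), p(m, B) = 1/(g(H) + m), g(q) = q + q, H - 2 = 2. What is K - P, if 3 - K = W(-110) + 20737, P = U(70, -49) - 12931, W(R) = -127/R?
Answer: -35196627/4510 ≈ -7804.1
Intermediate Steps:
H = 4 (H = 2 + 2 = 4)
g(q) = 2*q
p(m, B) = 1/(8 + m) (p(m, B) = 1/(2*4 + m) = 1/(8 + m))
U(o, r) = 1/(8 + r)
P = -530172/41 (P = 1/(8 - 49) - 12931 = 1/(-41) - 12931 = -1/41 - 12931 = -530172/41 ≈ -12931.)
K = -2280867/110 (K = 3 - (-127/(-110) + 20737) = 3 - (-127*(-1/110) + 20737) = 3 - (127/110 + 20737) = 3 - 1*2281197/110 = 3 - 2281197/110 = -2280867/110 ≈ -20735.)
K - P = -2280867/110 - 1*(-530172/41) = -2280867/110 + 530172/41 = -35196627/4510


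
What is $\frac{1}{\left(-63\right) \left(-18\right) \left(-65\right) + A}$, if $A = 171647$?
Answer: $\frac{1}{97937} \approx 1.0211 \cdot 10^{-5}$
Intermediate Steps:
$\frac{1}{\left(-63\right) \left(-18\right) \left(-65\right) + A} = \frac{1}{\left(-63\right) \left(-18\right) \left(-65\right) + 171647} = \frac{1}{1134 \left(-65\right) + 171647} = \frac{1}{-73710 + 171647} = \frac{1}{97937}$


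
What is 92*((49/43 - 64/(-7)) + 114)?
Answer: 3441628/301 ≈ 11434.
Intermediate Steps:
92*((49/43 - 64/(-7)) + 114) = 92*((49*(1/43) - 64*(-⅐)) + 114) = 92*((49/43 + 64/7) + 114) = 92*(3095/301 + 114) = 92*(37409/301) = 3441628/301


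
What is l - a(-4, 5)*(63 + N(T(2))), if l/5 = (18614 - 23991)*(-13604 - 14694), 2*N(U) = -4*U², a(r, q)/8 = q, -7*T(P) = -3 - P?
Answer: 37278673290/49 ≈ 7.6079e+8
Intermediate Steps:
T(P) = 3/7 + P/7 (T(P) = -(-3 - P)/7 = 3/7 + P/7)
a(r, q) = 8*q
N(U) = -2*U² (N(U) = (-4*U²)/2 = -2*U²)
l = 760791730 (l = 5*((18614 - 23991)*(-13604 - 14694)) = 5*(-5377*(-28298)) = 5*152158346 = 760791730)
l - a(-4, 5)*(63 + N(T(2))) = 760791730 - 8*5*(63 - 2*(3/7 + (⅐)*2)²) = 760791730 - 40*(63 - 2*(3/7 + 2/7)²) = 760791730 - 40*(63 - 2*(5/7)²) = 760791730 - 40*(63 - 2*25/49) = 760791730 - 40*(63 - 50/49) = 760791730 - 40*3037/49 = 760791730 - 1*121480/49 = 760791730 - 121480/49 = 37278673290/49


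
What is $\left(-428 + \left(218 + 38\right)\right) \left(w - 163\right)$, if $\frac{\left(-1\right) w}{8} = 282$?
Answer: $416068$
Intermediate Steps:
$w = -2256$ ($w = \left(-8\right) 282 = -2256$)
$\left(-428 + \left(218 + 38\right)\right) \left(w - 163\right) = \left(-428 + \left(218 + 38\right)\right) \left(-2256 - 163\right) = \left(-428 + 256\right) \left(-2419\right) = \left(-172\right) \left(-2419\right) = 416068$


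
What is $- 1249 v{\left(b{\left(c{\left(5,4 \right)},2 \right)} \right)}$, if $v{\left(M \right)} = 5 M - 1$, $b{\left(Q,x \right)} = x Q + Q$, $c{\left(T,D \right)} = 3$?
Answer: $-54956$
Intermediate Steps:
$b{\left(Q,x \right)} = Q + Q x$ ($b{\left(Q,x \right)} = Q x + Q = Q + Q x$)
$v{\left(M \right)} = -1 + 5 M$ ($v{\left(M \right)} = 5 M - 1 = -1 + 5 M$)
$- 1249 v{\left(b{\left(c{\left(5,4 \right)},2 \right)} \right)} = - 1249 \left(-1 + 5 \cdot 3 \left(1 + 2\right)\right) = - 1249 \left(-1 + 5 \cdot 3 \cdot 3\right) = - 1249 \left(-1 + 5 \cdot 9\right) = - 1249 \left(-1 + 45\right) = \left(-1249\right) 44 = -54956$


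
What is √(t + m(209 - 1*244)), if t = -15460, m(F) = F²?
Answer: I*√14235 ≈ 119.31*I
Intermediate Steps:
√(t + m(209 - 1*244)) = √(-15460 + (209 - 1*244)²) = √(-15460 + (209 - 244)²) = √(-15460 + (-35)²) = √(-15460 + 1225) = √(-14235) = I*√14235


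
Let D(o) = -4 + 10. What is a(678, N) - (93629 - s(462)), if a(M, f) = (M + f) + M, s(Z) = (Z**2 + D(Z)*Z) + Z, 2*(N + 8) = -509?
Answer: 248285/2 ≈ 1.2414e+5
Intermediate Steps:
D(o) = 6
N = -525/2 (N = -8 + (1/2)*(-509) = -8 - 509/2 = -525/2 ≈ -262.50)
s(Z) = Z**2 + 7*Z (s(Z) = (Z**2 + 6*Z) + Z = Z**2 + 7*Z)
a(M, f) = f + 2*M
a(678, N) - (93629 - s(462)) = (-525/2 + 2*678) - (93629 - 462*(7 + 462)) = (-525/2 + 1356) - (93629 - 462*469) = 2187/2 - (93629 - 1*216678) = 2187/2 - (93629 - 216678) = 2187/2 - 1*(-123049) = 2187/2 + 123049 = 248285/2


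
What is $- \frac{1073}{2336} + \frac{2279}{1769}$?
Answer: $\frac{3425607}{4132384} \approx 0.82897$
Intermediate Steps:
$- \frac{1073}{2336} + \frac{2279}{1769} = \frac{3425607}{4132384}$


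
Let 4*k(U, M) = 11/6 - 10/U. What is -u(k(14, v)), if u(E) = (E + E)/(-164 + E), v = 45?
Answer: 94/27505 ≈ 0.0034176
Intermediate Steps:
k(U, M) = 11/24 - 5/(2*U) (k(U, M) = (11/6 - 10/U)/4 = 11/24 - 5/(2*U))
u(E) = 2*E/(-164 + E) (u(E) = (2*E)/(-164 + E) = 2*E/(-164 + E))
-u(k(14, v)) = -2*(1/24)*(-60 + 11*14)/14/(-164 + (1/24)*(-60 + 11*14)/14) = -2*(1/24)*(1/14)*(-60 + 154)/(-164 + (1/24)*(1/14)*(-60 + 154)) = -2*(1/24)*(1/14)*94/(-164 + (1/24)*(1/14)*94) = -2*47/(168*(-164 + 47/168)) = -2*47/(168*(-27505/168)) = -2*47*(-168)/(168*27505) = -1*(-94/27505) = 94/27505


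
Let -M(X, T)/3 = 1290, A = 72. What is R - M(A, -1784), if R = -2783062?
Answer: -2779192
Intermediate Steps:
M(X, T) = -3870 (M(X, T) = -3*1290 = -3870)
R - M(A, -1784) = -2783062 - 1*(-3870) = -2783062 + 3870 = -2779192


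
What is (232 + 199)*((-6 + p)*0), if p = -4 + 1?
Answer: 0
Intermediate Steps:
p = -3
(232 + 199)*((-6 + p)*0) = (232 + 199)*((-6 - 3)*0) = 431*(-9*0) = 431*0 = 0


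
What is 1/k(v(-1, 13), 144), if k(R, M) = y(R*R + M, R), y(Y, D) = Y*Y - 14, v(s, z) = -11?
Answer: 1/70211 ≈ 1.4243e-5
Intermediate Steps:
y(Y, D) = -14 + Y**2 (y(Y, D) = Y**2 - 14 = -14 + Y**2)
k(R, M) = -14 + (M + R**2)**2 (k(R, M) = -14 + (R*R + M)**2 = -14 + (R**2 + M)**2 = -14 + (M + R**2)**2)
1/k(v(-1, 13), 144) = 1/(-14 + (144 + (-11)**2)**2) = 1/(-14 + (144 + 121)**2) = 1/(-14 + 265**2) = 1/(-14 + 70225) = 1/70211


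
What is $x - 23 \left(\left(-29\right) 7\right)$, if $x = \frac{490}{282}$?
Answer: $\frac{658574}{141} \approx 4670.7$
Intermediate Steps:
$x = \frac{245}{141}$ ($x = 490 \cdot \frac{1}{282} = \frac{245}{141} \approx 1.7376$)
$x - 23 \left(\left(-29\right) 7\right) = \frac{245}{141} - 23 \left(\left(-29\right) 7\right) = \frac{245}{141} - -4669 = \frac{245}{141} + 4669 = \frac{658574}{141}$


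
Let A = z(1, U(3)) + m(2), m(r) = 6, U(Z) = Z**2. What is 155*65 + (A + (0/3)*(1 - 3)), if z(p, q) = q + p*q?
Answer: 10099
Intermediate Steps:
A = 24 (A = 3**2*(1 + 1) + 6 = 9*2 + 6 = 18 + 6 = 24)
155*65 + (A + (0/3)*(1 - 3)) = 155*65 + (24 + (0/3)*(1 - 3)) = 10075 + (24 + (0*(1/3))*(-2)) = 10075 + (24 + 0*(-2)) = 10075 + (24 + 0) = 10075 + 24 = 10099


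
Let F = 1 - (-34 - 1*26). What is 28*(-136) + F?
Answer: -3747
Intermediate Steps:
F = 61 (F = 1 - (-34 - 26) = 1 - 1*(-60) = 1 + 60 = 61)
28*(-136) + F = 28*(-136) + 61 = -3808 + 61 = -3747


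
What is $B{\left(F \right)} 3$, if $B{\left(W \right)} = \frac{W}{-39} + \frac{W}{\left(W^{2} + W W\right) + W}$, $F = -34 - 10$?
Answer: $\frac{1263}{377} \approx 3.3501$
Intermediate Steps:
$F = -44$
$B{\left(W \right)} = - \frac{W}{39} + \frac{W}{W + 2 W^{2}}$ ($B{\left(W \right)} = W \left(- \frac{1}{39}\right) + \frac{W}{\left(W^{2} + W^{2}\right) + W} = - \frac{W}{39} + \frac{W}{2 W^{2} + W} = - \frac{W}{39} + \frac{W}{W + 2 W^{2}}$)
$B{\left(F \right)} 3 = \frac{39 - -44 - 2 \left(-44\right)^{2}}{39 \left(1 + 2 \left(-44\right)\right)} 3 = \frac{39 + 44 - 3872}{39 \left(1 - 88\right)} 3 = \frac{39 + 44 - 3872}{39 \left(-87\right)} 3 = \frac{1}{39} \left(- \frac{1}{87}\right) \left(-3789\right) 3 = \frac{421}{377} \cdot 3 = \frac{1263}{377}$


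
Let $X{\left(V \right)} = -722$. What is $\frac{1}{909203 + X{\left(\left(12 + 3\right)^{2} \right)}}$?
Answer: $\frac{1}{908481} \approx 1.1007 \cdot 10^{-6}$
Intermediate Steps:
$\frac{1}{909203 + X{\left(\left(12 + 3\right)^{2} \right)}} = \frac{1}{909203 - 722} = \frac{1}{908481}$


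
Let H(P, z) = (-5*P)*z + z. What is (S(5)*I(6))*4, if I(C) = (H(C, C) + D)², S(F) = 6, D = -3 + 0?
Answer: 751896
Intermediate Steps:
H(P, z) = z - 5*P*z (H(P, z) = -5*P*z + z = z - 5*P*z)
D = -3
I(C) = (-3 + C*(1 - 5*C))² (I(C) = (C*(1 - 5*C) - 3)² = (-3 + C*(1 - 5*C))²)
(S(5)*I(6))*4 = (6*(3 + 6*(-1 + 5*6))²)*4 = (6*(3 + 6*(-1 + 30))²)*4 = (6*(3 + 6*29)²)*4 = (6*(3 + 174)²)*4 = (6*177²)*4 = (6*31329)*4 = 187974*4 = 751896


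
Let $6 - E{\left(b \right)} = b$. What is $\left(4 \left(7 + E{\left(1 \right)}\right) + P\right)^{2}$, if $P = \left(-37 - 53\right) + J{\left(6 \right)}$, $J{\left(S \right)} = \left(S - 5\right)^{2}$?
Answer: $1681$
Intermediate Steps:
$J{\left(S \right)} = \left(-5 + S\right)^{2}$
$E{\left(b \right)} = 6 - b$
$P = -89$ ($P = \left(-37 - 53\right) + \left(-5 + 6\right)^{2} = -90 + 1^{2} = -90 + 1 = -89$)
$\left(4 \left(7 + E{\left(1 \right)}\right) + P\right)^{2} = \left(4 \left(7 + \left(6 - 1\right)\right) - 89\right)^{2} = \left(4 \left(7 + 5\right) - 89\right)^{2} = \left(4 \cdot 12 - 89\right)^{2} = \left(48 - 89\right)^{2} = \left(-41\right)^{2} = 1681$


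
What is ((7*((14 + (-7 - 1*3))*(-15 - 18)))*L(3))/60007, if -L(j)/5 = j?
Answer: 13860/60007 ≈ 0.23097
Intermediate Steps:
L(j) = -5*j
((7*((14 + (-7 - 1*3))*(-15 - 18)))*L(3))/60007 = ((7*((14 + (-7 - 1*3))*(-15 - 18)))*(-5*3))/60007 = ((7*((14 + (-7 - 3))*(-33)))*(-15))*(1/60007) = ((7*((14 - 10)*(-33)))*(-15))*(1/60007) = ((7*(4*(-33)))*(-15))*(1/60007) = ((7*(-132))*(-15))*(1/60007) = -924*(-15)*(1/60007) = 13860*(1/60007) = 13860/60007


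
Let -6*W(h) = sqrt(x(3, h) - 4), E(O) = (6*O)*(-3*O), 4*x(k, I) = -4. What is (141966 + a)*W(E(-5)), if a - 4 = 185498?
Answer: -54578*I*sqrt(5) ≈ -1.2204e+5*I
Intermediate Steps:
a = 185502 (a = 4 + 185498 = 185502)
x(k, I) = -1 (x(k, I) = (1/4)*(-4) = -1)
E(O) = -18*O**2
W(h) = -I*sqrt(5)/6 (W(h) = -sqrt(-1 - 4)/6 = -I*sqrt(5)/6)
(141966 + a)*W(E(-5)) = (141966 + 185502)*(-I*sqrt(5)/6) = 327468*(-I*sqrt(5)/6) = -54578*I*sqrt(5)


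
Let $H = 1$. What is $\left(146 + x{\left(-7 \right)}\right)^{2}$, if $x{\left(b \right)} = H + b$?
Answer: $19600$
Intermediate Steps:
$x{\left(b \right)} = 1 + b$
$\left(146 + x{\left(-7 \right)}\right)^{2} = \left(146 + \left(1 - 7\right)\right)^{2} = \left(146 - 6\right)^{2} = 140^{2} = 19600$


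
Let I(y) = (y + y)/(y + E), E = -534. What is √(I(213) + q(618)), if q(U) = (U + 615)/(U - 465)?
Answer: √22273655/1819 ≈ 2.5946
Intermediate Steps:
I(y) = 2*y/(-534 + y) (I(y) = (y + y)/(y - 534) = (2*y)/(-534 + y) = 2*y/(-534 + y))
q(U) = (615 + U)/(-465 + U)
√(I(213) + q(618)) = √(2*213/(-534 + 213) + (615 + 618)/(-465 + 618)) = √(2*213/(-321) + 1233/153) = √(2*213*(-1/321) + (1/153)*1233) = √(-142/107 + 137/17) = √(12245/1819) = √22273655/1819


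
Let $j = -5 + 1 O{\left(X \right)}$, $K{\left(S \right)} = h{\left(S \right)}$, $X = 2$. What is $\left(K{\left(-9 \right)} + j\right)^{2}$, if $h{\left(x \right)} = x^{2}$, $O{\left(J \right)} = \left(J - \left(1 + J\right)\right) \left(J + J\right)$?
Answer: $5184$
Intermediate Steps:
$O{\left(J \right)} = - 2 J$
$K{\left(S \right)} = S^{2}$
$j = -9$ ($j = -5 + 1 \left(\left(-2\right) 2\right) = -5 + 1 \left(-4\right) = -5 - 4 = -9$)
$\left(K{\left(-9 \right)} + j\right)^{2} = \left(\left(-9\right)^{2} - 9\right)^{2} = \left(81 - 9\right)^{2} = 72^{2} = 5184$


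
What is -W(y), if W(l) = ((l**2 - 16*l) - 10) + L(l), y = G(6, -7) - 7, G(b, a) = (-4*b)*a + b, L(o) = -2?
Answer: -25205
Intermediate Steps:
G(b, a) = b - 4*a*b (G(b, a) = -4*a*b + b = b - 4*a*b)
y = 167 (y = 6*(1 - 4*(-7)) - 7 = 6*(1 + 28) - 7 = 6*29 - 7 = 174 - 7 = 167)
W(l) = -12 + l**2 - 16*l (W(l) = ((l**2 - 16*l) - 10) - 2 = (-10 + l**2 - 16*l) - 2 = -12 + l**2 - 16*l)
-W(y) = -(-12 + 167**2 - 16*167) = -(-12 + 27889 - 2672) = -1*25205 = -25205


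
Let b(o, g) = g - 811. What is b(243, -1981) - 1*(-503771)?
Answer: 500979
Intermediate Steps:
b(o, g) = -811 + g
b(243, -1981) - 1*(-503771) = (-811 - 1981) - 1*(-503771) = -2792 + 503771 = 500979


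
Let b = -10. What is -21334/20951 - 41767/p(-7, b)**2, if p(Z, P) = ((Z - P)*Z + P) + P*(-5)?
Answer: -882761991/7563311 ≈ -116.72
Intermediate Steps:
p(Z, P) = -4*P + Z*(Z - P) (p(Z, P) = (Z*(Z - P) + P) - 5*P = (P + Z*(Z - P)) - 5*P = -4*P + Z*(Z - P))
-21334/20951 - 41767/p(-7, b)**2 = -21334/20951 - 41767/((-7)**2 - 4*(-10) - 1*(-10)*(-7))**2 = -21334*1/20951 - 41767/(49 + 40 - 70)**2 = -21334/20951 - 41767/(19**2) = -21334/20951 - 41767/361 = -882761991/7563311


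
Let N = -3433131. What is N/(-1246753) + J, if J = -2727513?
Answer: -3400531582158/1246753 ≈ -2.7275e+6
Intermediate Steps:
N/(-1246753) + J = -3433131/(-1246753) - 2727513 = -3433131*(-1/1246753) - 2727513 = 3433131/1246753 - 2727513 = -3400531582158/1246753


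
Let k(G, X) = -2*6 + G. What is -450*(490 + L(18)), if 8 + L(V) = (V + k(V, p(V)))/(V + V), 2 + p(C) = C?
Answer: -217200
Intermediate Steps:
p(C) = -2 + C
k(G, X) = -12 + G
L(V) = -8 + (-12 + 2*V)/(2*V) (L(V) = -8 + (V + (-12 + V))/(V + V) = -8 + (-12 + 2*V)/((2*V)) = -8 + (-12 + 2*V)*(1/(2*V)) = -8 + (-12 + 2*V)/(2*V))
-450*(490 + L(18)) = -450*(490 + (-7 - 6/18)) = -450*(490 + (-7 - 6*1/18)) = -450*(490 + (-7 - ⅓)) = -450*(490 - 22/3) = -450*1448/3 = -217200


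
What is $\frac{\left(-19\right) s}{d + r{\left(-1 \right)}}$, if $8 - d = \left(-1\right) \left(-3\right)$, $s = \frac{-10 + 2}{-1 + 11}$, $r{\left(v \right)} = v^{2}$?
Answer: $\frac{38}{15} \approx 2.5333$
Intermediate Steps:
$s = - \frac{4}{5}$ ($s = - \frac{8}{10} = \left(-8\right) \frac{1}{10} = - \frac{4}{5} \approx -0.8$)
$d = 5$ ($d = 8 - \left(-1\right) \left(-3\right) = 8 - 3 = 5$)
$\frac{\left(-19\right) s}{d + r{\left(-1 \right)}} = \frac{\left(-19\right) \left(- \frac{4}{5}\right)}{5 + \left(-1\right)^{2}} = \frac{76}{5 \left(5 + 1\right)} = \frac{76}{5 \cdot 6} = \frac{76}{5} \cdot \frac{1}{6} = \frac{38}{15}$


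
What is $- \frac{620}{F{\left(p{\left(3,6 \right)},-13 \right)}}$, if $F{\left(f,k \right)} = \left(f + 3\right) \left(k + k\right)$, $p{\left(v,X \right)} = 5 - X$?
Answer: $\frac{155}{13} \approx 11.923$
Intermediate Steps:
$F{\left(f,k \right)} = 2 k \left(3 + f\right)$ ($F{\left(f,k \right)} = \left(3 + f\right) 2 k = 2 k \left(3 + f\right)$)
$- \frac{620}{F{\left(p{\left(3,6 \right)},-13 \right)}} = - \frac{620}{2 \left(-13\right) \left(3 + \left(5 - 6\right)\right)} = - \frac{620}{2 \left(-13\right) \left(3 - 1\right)} = - \frac{620}{2 \left(-13\right) 2} = - \frac{620}{-52} = \left(-620\right) \left(- \frac{1}{52}\right) = \frac{155}{13}$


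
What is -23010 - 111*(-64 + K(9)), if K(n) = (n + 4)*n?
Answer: -28893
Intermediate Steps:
K(n) = n*(4 + n) (K(n) = (4 + n)*n = n*(4 + n))
-23010 - 111*(-64 + K(9)) = -23010 - 111*(-64 + 9*(4 + 9)) = -23010 - 111*(-64 + 9*13) = -23010 - 111*(-64 + 117) = -23010 - 111*53 = -23010 - 5883 = -28893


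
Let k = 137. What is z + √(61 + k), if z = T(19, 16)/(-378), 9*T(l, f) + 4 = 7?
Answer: -1/1134 + 3*√22 ≈ 14.070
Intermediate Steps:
T(l, f) = ⅓ (T(l, f) = -4/9 + (⅑)*7 = -4/9 + 7/9 = ⅓)
z = -1/1134 (z = (⅓)/(-378) = (⅓)*(-1/378) = -1/1134 ≈ -0.00088183)
z + √(61 + k) = -1/1134 + √(61 + 137) = -1/1134 + √198 = -1/1134 + 3*√22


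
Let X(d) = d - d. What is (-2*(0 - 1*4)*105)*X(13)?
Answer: 0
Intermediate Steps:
X(d) = 0
(-2*(0 - 1*4)*105)*X(13) = (-2*(0 - 1*4)*105)*0 = (-2*(0 - 4)*105)*0 = (-2*(-4)*105)*0 = (8*105)*0 = 840*0 = 0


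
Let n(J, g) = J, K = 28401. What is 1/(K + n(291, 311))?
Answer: 1/28692 ≈ 3.4853e-5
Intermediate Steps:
1/(K + n(291, 311)) = 1/(28401 + 291) = 1/28692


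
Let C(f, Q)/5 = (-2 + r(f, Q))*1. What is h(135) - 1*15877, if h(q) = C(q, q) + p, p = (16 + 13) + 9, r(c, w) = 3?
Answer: -15834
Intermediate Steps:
C(f, Q) = 5 (C(f, Q) = 5*((-2 + 3)*1) = 5*(1*1) = 5*1 = 5)
p = 38 (p = 29 + 9 = 38)
h(q) = 43 (h(q) = 5 + 38 = 43)
h(135) - 1*15877 = 43 - 1*15877 = 43 - 15877 = -15834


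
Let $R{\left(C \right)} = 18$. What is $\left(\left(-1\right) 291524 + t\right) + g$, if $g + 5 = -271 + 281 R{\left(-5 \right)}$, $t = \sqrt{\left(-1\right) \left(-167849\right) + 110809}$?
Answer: $-286742 + 3 \sqrt{30962} \approx -2.8621 \cdot 10^{5}$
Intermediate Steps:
$t = 3 \sqrt{30962}$ ($t = \sqrt{167849 + 110809} = \sqrt{278658} = 3 \sqrt{30962} \approx 527.88$)
$g = 4782$ ($g = -5 + \left(-271 + 281 \cdot 18\right) = -5 + \left(-271 + 5058\right) = -5 + 4787 = 4782$)
$\left(\left(-1\right) 291524 + t\right) + g = \left(\left(-1\right) 291524 + 3 \sqrt{30962}\right) + 4782 = \left(-291524 + 3 \sqrt{30962}\right) + 4782 = -286742 + 3 \sqrt{30962}$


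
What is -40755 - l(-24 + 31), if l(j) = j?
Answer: -40762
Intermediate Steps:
-40755 - l(-24 + 31) = -40755 - (-24 + 31) = -40755 - 1*7 = -40755 - 7 = -40762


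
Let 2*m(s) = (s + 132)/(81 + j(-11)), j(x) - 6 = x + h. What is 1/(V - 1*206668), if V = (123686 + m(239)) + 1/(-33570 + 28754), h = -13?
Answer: -43344/3596644193 ≈ -1.2051e-5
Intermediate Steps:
j(x) = -7 + x (j(x) = 6 + (x - 13) = 6 + (-13 + x) = -7 + x)
m(s) = 22/21 + s/126 (m(s) = ((s + 132)/(81 + (-7 - 11)))/2 = ((132 + s)/(81 - 18))/2 = ((132 + s)/63)/2 = ((132 + s)*(1/63))/2 = (44/21 + s/63)/2 = 22/21 + s/126)
V = 5361173599/43344 (V = (123686 + (22/21 + (1/126)*239)) + 1/(-33570 + 28754) = (123686 + (22/21 + 239/126)) + 1/(-4816) = (123686 + 53/18) - 1/4816 = 2226401/18 - 1/4816 = 5361173599/43344 ≈ 1.2369e+5)
1/(V - 1*206668) = 1/(5361173599/43344 - 1*206668) = 1/(5361173599/43344 - 206668) = 1/(-3596644193/43344) = -43344/3596644193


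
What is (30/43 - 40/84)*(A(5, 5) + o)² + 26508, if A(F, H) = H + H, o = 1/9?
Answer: 277218692/10449 ≈ 26531.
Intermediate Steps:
o = ⅑ ≈ 0.11111
A(F, H) = 2*H
(30/43 - 40/84)*(A(5, 5) + o)² + 26508 = (30/43 - 40/84)*(2*5 + ⅑)² + 26508 = (30*(1/43) - 40*1/84)*(10 + ⅑)² + 26508 = (30/43 - 10/21)*(91/9)² + 26508 = (200/903)*(8281/81) + 26508 = 236600/10449 + 26508 = 277218692/10449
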